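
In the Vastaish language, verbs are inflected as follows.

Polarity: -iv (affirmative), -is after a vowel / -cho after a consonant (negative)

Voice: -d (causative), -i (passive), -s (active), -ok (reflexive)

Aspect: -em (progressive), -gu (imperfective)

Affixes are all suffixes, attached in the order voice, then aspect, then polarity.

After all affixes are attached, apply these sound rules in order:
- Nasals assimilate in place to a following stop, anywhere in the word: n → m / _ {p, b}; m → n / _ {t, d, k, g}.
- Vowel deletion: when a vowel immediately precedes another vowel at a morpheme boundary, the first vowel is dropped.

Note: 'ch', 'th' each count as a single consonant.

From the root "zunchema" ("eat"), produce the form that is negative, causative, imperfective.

Attach voice causative -d → zunchemad.
Attach aspect imperfective -gu → zunchemadgu.
Attach polarity negative -is (after vowel 'u') → zunchemadguis.
Nasal assimilation: no change.
Apply vowel deletion: zunchemadguis → zunchemadgis.

zunchemadgis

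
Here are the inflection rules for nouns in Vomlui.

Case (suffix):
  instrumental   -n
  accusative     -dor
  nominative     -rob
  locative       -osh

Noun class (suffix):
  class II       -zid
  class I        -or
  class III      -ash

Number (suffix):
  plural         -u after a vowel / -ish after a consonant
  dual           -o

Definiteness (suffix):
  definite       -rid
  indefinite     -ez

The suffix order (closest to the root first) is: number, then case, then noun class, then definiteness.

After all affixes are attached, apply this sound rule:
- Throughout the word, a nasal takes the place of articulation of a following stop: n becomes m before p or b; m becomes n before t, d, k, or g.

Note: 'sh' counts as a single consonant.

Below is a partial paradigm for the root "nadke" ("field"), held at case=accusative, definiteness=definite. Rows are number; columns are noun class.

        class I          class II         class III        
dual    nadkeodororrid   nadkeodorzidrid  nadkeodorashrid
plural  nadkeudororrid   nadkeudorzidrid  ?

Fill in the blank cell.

Attach number plural -u (after vowel 'e') → nadkeu.
Attach case accusative -dor → nadkeudor.
Attach noun class class III -ash → nadkeudorash.
Attach definiteness definite -rid → nadkeudorashrid.
Nasal assimilation: no change.

nadkeudorashrid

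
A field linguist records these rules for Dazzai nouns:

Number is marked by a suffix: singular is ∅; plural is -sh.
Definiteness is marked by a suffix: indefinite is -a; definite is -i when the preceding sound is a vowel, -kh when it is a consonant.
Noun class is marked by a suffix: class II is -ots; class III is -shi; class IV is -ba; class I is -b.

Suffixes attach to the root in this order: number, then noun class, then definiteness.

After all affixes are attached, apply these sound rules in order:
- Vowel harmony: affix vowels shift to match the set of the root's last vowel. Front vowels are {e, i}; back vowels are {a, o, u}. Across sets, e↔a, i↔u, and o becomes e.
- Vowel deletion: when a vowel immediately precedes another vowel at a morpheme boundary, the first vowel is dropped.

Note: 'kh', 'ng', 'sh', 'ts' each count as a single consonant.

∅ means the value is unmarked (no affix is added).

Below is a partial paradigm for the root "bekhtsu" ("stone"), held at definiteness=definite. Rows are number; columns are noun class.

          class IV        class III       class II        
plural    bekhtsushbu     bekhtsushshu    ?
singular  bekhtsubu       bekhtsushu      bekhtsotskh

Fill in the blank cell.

bekhtsushotskh

Attach number plural -sh → bekhtsush.
Attach noun class class II -ots → bekhtsushots.
Attach definiteness definite -kh (after consonant 'ts') → bekhtsushotskh.
Vowel harmony: no change.
Vowel deletion: no change.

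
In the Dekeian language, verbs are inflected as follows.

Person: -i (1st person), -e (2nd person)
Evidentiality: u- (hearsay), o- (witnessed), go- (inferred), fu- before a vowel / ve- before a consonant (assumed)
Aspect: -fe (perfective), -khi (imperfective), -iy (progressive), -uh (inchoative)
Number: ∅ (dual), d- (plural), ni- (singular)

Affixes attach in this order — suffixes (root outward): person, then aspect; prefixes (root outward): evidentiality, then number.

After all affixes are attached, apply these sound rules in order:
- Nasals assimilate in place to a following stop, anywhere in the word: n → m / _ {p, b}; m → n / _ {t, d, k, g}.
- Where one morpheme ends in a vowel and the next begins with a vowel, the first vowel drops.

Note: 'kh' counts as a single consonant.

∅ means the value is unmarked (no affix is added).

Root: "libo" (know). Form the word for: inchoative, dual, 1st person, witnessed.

olibuh

Attach person 1st person -i → liboi.
Attach evidentiality witnessed o- → oliboi.
Attach aspect inchoative -uh → oliboiuh.
number = dual: zero marking, form stays oliboiuh.
Nasal assimilation: no change.
Apply vowel deletion: oliboiuh → olibuh.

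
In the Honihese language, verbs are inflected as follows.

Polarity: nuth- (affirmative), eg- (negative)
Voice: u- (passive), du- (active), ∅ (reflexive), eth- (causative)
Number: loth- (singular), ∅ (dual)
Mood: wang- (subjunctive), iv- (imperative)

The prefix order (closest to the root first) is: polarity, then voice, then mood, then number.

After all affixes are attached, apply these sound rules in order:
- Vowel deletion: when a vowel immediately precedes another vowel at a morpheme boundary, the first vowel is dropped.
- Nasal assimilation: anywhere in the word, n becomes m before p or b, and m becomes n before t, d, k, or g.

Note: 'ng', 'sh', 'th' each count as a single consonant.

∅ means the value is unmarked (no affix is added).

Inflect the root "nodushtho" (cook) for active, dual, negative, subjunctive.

wangdegnodushtho

Attach polarity negative eg- → egnodushtho.
Attach voice active du- → duegnodushtho.
Attach mood subjunctive wang- → wangduegnodushtho.
number = dual: zero marking, form stays wangduegnodushtho.
Apply vowel deletion: wangduegnodushtho → wangdegnodushtho.
Nasal assimilation: no change.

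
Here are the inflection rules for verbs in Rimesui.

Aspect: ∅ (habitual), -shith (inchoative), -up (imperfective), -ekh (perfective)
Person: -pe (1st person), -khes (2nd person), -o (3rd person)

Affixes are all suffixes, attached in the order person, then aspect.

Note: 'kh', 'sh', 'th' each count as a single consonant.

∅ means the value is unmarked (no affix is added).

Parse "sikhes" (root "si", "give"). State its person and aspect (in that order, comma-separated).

2nd person, habitual

Segment: si-khes.
person: -khes → 2nd person.
aspect: ∅ → habitual.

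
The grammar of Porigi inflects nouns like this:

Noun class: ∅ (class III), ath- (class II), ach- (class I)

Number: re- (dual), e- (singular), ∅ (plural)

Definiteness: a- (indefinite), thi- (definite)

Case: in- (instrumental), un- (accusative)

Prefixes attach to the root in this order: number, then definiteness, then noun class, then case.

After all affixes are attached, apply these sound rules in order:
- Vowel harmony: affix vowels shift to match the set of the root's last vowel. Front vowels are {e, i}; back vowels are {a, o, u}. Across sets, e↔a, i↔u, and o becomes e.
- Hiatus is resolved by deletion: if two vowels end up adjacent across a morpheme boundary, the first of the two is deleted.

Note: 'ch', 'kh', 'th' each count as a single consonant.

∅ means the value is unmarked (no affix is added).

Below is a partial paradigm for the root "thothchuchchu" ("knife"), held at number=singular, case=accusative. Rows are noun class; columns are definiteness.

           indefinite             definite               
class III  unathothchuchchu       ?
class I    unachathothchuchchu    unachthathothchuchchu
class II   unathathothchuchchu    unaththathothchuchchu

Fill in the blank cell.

unthathothchuchchu

Attach number singular e- → ethothchuchchu.
Attach definiteness definite thi- → thiethothchuchchu.
noun class = class III: zero marking, form stays thiethothchuchchu.
Attach case accusative un- → unthiethothchuchchu.
Apply vowel harmony: unthiethothchuchchu → unthuathothchuchchu.
Apply vowel deletion: unthuathothchuchchu → unthathothchuchchu.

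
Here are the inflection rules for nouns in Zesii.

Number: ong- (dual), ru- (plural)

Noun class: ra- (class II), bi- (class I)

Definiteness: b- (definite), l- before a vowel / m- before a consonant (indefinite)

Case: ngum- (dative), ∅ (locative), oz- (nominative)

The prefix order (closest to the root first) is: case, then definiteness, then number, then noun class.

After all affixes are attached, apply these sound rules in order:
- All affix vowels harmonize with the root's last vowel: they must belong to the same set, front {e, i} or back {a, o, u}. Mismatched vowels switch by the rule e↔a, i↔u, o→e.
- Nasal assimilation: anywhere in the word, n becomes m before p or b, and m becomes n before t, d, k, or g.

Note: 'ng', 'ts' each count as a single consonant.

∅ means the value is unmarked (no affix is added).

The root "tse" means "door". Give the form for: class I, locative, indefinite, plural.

birimtse

case = locative: zero marking, form stays tse.
Attach definiteness indefinite m- (before consonant 'ts') → mtse.
Attach number plural ru- → rumtse.
Attach noun class class I bi- → birumtse.
Apply vowel harmony: birumtse → birimtse.
Nasal assimilation: no change.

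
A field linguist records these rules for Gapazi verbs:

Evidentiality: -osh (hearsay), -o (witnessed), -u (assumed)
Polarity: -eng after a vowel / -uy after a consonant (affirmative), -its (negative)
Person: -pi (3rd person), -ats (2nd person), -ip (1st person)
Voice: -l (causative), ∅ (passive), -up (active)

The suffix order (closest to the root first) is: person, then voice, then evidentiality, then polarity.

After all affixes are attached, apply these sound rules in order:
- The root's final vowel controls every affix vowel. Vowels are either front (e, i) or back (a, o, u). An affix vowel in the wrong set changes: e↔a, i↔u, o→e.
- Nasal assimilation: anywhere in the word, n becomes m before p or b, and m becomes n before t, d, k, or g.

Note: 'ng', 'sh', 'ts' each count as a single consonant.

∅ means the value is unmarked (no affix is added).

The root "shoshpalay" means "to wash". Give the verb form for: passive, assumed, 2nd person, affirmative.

shoshpalayatsuang

Attach person 2nd person -ats → shoshpalayats.
voice = passive: zero marking, form stays shoshpalayats.
Attach evidentiality assumed -u → shoshpalayatsu.
Attach polarity affirmative -eng (after vowel 'u') → shoshpalayatsueng.
Apply vowel harmony: shoshpalayatsueng → shoshpalayatsuang.
Nasal assimilation: no change.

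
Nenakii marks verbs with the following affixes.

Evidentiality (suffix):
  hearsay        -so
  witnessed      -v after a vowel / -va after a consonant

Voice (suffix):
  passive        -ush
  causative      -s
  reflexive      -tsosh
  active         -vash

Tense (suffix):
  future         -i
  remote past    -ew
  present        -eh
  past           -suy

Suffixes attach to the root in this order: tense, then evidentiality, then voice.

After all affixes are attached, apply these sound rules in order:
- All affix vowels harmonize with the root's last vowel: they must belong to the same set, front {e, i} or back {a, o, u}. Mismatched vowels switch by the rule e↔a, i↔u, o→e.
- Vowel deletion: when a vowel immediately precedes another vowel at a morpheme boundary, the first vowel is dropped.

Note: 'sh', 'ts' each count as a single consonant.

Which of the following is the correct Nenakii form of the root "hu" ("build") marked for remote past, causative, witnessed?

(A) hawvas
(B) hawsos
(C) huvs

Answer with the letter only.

A

Attach tense remote past -ew → huew.
Attach evidentiality witnessed -va (after consonant 'w') → huewva.
Attach voice causative -s → huewvas.
Apply vowel harmony: huewvas → huawvas.
Apply vowel deletion: huawvas → hawvas.
So the correct form is hawvas, option (A).
(B) hawsos is wrong: it uses hearsay instead of witnessed for evidentiality.
(C) huvs is wrong: it uses future instead of remote past for tense.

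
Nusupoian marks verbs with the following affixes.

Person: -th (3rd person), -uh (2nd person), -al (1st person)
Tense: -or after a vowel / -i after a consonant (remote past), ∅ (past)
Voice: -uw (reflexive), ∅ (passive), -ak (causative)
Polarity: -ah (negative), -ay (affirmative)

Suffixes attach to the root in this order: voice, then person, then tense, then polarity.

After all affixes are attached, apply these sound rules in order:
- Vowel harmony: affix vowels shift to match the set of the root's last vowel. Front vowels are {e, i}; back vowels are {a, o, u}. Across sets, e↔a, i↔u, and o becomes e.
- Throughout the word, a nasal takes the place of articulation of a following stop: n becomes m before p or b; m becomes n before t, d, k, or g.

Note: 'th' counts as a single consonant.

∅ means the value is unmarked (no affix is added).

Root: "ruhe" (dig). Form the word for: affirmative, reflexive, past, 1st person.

Attach voice reflexive -uw → ruheuw.
Attach person 1st person -al → ruheuwal.
tense = past: zero marking, form stays ruheuwal.
Attach polarity affirmative -ay → ruheuwalay.
Apply vowel harmony: ruheuwalay → ruheiweley.
Nasal assimilation: no change.

ruheiweley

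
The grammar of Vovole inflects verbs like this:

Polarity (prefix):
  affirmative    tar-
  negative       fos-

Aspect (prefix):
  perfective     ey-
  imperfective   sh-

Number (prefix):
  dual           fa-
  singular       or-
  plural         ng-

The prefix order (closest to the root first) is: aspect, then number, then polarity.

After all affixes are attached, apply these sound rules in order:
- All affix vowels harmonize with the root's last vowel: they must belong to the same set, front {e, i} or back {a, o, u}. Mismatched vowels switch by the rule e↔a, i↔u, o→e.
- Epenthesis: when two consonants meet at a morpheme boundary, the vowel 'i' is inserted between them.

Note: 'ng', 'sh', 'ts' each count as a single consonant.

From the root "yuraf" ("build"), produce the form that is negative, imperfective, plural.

Attach aspect imperfective sh- → shyuraf.
Attach number plural ng- → ngshyuraf.
Attach polarity negative fos- → fosngshyuraf.
Vowel harmony: no change.
Apply epenthesis: fosngshyuraf → fosingishiyuraf.

fosingishiyuraf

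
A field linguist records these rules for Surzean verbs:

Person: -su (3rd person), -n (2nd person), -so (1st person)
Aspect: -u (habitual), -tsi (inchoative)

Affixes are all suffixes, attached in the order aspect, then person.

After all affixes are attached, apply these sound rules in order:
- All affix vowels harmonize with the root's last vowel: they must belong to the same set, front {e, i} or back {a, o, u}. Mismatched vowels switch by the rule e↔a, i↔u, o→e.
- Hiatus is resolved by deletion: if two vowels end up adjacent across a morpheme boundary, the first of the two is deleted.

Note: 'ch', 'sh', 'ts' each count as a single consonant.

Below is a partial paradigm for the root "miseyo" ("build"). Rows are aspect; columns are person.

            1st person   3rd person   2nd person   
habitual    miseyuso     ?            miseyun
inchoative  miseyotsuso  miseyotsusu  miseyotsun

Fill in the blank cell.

Attach aspect habitual -u → miseyou.
Attach person 3rd person -su → miseyousu.
Vowel harmony: no change.
Apply vowel deletion: miseyousu → miseyusu.

miseyusu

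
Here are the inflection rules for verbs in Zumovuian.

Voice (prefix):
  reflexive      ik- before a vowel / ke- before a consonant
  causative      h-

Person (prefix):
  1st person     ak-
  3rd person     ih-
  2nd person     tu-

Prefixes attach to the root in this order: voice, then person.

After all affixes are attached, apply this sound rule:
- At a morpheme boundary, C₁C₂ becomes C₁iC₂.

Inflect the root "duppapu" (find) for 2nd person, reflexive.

Attach voice reflexive ke- (before consonant 'd') → keduppapu.
Attach person 2nd person tu- → tukeduppapu.
Epenthesis: no change.

tukeduppapu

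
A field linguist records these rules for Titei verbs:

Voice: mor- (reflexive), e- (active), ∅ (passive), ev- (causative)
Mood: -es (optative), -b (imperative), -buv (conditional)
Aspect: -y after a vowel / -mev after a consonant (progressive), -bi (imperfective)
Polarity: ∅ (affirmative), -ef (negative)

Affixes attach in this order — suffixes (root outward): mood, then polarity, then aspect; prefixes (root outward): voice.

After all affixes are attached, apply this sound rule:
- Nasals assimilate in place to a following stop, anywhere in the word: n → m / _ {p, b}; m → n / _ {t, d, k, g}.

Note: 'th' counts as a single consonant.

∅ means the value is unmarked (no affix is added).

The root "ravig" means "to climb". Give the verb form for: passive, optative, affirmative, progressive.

Attach mood optative -es → raviges.
polarity = affirmative: zero marking, form stays raviges.
Attach aspect progressive -mev (after consonant 's') → ravigesmev.
voice = passive: zero marking, form stays ravigesmev.
Nasal assimilation: no change.

ravigesmev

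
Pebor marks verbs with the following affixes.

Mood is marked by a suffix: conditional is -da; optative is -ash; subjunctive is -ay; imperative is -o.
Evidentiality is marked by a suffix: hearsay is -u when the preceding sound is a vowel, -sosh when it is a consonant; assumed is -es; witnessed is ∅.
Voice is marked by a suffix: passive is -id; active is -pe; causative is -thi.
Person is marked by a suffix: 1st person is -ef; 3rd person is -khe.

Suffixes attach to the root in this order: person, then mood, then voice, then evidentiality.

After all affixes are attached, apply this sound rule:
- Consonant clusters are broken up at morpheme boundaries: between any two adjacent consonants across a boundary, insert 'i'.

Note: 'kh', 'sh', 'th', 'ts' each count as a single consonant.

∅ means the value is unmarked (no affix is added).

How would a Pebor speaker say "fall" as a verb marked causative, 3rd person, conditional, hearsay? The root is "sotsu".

Attach person 3rd person -khe → sotsukhe.
Attach mood conditional -da → sotsukheda.
Attach voice causative -thi → sotsukhedathi.
Attach evidentiality hearsay -u (after vowel 'i') → sotsukhedathiu.
Epenthesis: no change.

sotsukhedathiu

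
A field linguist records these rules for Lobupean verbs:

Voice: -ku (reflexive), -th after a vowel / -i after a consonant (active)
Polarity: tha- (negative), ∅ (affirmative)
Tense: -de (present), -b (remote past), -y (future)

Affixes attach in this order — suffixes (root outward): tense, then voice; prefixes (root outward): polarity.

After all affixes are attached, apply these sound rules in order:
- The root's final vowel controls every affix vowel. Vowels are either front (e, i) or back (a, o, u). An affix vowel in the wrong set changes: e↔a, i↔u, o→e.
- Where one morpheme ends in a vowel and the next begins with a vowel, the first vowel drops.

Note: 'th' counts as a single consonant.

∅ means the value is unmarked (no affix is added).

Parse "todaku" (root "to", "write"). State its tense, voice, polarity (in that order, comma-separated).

Segment: to-de-ku.
tense: -de → present.
voice: -ku → reflexive.
polarity: ∅ → affirmative.

present, reflexive, affirmative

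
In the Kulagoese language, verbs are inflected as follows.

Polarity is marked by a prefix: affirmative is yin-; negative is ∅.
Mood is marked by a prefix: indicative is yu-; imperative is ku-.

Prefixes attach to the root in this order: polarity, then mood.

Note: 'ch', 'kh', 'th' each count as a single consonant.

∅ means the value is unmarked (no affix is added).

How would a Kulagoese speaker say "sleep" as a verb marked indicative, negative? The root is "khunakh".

polarity = negative: zero marking, form stays khunakh.
Attach mood indicative yu- → yukhunakh.

yukhunakh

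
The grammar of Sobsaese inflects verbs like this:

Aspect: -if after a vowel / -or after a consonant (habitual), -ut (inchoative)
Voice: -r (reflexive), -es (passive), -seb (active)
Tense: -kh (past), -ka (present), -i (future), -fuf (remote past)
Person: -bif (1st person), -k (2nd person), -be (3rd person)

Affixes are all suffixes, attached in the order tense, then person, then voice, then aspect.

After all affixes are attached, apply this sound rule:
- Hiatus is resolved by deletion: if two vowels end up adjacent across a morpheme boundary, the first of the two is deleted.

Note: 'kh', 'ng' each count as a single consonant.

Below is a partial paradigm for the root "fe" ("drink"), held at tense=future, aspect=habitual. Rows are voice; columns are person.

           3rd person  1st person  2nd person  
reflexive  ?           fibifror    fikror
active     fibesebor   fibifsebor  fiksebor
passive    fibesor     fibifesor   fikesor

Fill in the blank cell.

fiberor

Attach tense future -i → fei.
Attach person 3rd person -be → feibe.
Attach voice reflexive -r → feiber.
Attach aspect habitual -or (after consonant 'r') → feiberor.
Apply vowel deletion: feiberor → fiberor.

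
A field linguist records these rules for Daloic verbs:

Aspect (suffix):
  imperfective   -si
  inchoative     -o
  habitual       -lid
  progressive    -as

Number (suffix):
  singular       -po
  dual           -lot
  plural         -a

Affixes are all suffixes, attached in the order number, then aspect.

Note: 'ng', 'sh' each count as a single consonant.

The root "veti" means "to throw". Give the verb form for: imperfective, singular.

Attach number singular -po → vetipo.
Attach aspect imperfective -si → vetiposi.

vetiposi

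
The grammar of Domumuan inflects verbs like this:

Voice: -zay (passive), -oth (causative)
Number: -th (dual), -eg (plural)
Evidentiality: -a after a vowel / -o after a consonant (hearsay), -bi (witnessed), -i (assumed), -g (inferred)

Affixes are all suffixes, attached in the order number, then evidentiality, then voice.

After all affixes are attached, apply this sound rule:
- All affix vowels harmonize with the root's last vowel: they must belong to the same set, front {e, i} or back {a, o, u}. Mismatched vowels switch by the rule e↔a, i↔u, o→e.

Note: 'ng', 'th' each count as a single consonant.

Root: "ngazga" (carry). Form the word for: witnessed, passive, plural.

Attach number plural -eg → ngazgaeg.
Attach evidentiality witnessed -bi → ngazgaegbi.
Attach voice passive -zay → ngazgaegbizay.
Apply vowel harmony: ngazgaegbizay → ngazgaagbuzay.

ngazgaagbuzay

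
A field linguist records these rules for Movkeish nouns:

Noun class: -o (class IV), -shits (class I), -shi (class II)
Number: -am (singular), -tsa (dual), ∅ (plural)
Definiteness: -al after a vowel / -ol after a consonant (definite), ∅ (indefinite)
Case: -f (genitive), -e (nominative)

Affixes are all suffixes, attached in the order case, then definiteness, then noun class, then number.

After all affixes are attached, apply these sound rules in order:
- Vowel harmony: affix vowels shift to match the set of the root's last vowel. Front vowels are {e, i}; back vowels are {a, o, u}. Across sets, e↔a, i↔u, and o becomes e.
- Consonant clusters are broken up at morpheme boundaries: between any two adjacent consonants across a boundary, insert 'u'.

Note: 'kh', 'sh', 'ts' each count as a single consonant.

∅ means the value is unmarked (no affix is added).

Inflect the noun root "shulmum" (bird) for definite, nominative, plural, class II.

shulmumaalushu

Attach case nominative -e → shulmume.
Attach definiteness definite -al (after vowel 'e') → shulmumeal.
Attach noun class class II -shi → shulmumealshi.
number = plural: zero marking, form stays shulmumealshi.
Apply vowel harmony: shulmumealshi → shulmumaalshu.
Apply epenthesis: shulmumaalshu → shulmumaalushu.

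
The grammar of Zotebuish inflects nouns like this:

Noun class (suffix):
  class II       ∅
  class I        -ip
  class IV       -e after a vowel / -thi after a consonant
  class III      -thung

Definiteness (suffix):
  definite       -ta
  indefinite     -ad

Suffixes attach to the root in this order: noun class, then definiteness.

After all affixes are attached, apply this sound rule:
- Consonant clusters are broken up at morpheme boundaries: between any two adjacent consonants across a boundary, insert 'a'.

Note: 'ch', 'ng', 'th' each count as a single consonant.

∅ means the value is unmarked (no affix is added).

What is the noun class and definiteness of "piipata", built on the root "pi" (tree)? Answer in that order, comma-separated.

Segment: pi-ip-ta.
noun class: -ip → class I.
definiteness: -ta → definite.

class I, definite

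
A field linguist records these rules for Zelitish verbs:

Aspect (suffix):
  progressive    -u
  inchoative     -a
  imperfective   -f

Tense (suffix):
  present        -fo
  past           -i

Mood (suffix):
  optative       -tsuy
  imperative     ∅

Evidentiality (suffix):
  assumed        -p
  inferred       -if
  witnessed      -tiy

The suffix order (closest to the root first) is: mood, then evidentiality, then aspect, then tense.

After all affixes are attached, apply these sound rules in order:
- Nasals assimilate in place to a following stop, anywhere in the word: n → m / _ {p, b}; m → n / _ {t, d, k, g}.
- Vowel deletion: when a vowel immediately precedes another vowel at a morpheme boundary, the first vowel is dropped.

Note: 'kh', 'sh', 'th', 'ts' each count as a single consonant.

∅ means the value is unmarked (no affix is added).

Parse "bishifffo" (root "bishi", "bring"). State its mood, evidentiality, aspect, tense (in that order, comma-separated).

imperative, inferred, imperfective, present

Segment: bishi-if-f-fo.
mood: ∅ → imperative.
evidentiality: -if → inferred.
aspect: -f → imperfective.
tense: -fo → present.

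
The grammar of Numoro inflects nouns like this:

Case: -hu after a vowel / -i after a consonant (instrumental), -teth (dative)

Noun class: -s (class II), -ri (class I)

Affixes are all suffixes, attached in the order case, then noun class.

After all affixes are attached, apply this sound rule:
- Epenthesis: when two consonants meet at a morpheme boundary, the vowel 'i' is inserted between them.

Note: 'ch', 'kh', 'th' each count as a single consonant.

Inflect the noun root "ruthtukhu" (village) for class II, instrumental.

Attach case instrumental -hu (after vowel 'u') → ruthtukhuhu.
Attach noun class class II -s → ruthtukhuhus.
Epenthesis: no change.

ruthtukhuhus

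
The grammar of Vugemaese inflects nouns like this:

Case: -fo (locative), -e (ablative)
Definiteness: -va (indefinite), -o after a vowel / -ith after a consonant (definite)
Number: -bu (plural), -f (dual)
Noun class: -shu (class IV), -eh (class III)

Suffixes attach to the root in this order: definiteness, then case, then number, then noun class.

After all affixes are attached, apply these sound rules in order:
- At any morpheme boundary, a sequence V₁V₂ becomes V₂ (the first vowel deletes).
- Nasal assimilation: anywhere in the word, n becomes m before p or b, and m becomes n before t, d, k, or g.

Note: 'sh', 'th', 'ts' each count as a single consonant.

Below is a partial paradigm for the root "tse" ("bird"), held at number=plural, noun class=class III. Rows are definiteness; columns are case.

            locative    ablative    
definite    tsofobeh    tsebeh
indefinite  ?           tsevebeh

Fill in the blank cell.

tsevafobeh

Attach definiteness indefinite -va → tseva.
Attach case locative -fo → tsevafo.
Attach number plural -bu → tsevafobu.
Attach noun class class III -eh → tsevafobueh.
Apply vowel deletion: tsevafobueh → tsevafobeh.
Nasal assimilation: no change.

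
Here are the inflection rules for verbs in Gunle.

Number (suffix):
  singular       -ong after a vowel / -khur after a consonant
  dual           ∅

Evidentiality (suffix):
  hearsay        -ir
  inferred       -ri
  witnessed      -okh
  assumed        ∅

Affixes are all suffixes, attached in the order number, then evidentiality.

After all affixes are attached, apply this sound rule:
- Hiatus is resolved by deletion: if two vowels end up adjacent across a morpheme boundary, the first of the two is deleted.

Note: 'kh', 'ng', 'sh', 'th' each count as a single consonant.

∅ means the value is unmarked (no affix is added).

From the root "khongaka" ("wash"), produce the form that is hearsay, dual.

number = dual: zero marking, form stays khongaka.
Attach evidentiality hearsay -ir → khongakair.
Apply vowel deletion: khongakair → khongakir.

khongakir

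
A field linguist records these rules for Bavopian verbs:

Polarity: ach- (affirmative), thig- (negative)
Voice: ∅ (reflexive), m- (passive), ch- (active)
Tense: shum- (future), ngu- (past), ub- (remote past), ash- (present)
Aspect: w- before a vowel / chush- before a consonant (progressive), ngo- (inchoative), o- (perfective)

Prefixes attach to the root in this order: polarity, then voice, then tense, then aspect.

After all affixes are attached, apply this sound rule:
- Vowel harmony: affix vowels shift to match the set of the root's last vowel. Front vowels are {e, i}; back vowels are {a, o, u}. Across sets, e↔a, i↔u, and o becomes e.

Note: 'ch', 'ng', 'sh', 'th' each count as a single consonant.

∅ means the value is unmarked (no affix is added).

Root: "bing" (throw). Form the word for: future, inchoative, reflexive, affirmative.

ngeshimechbing

Attach polarity affirmative ach- → achbing.
voice = reflexive: zero marking, form stays achbing.
Attach tense future shum- → shumachbing.
Attach aspect inchoative ngo- → ngoshumachbing.
Apply vowel harmony: ngoshumachbing → ngeshimechbing.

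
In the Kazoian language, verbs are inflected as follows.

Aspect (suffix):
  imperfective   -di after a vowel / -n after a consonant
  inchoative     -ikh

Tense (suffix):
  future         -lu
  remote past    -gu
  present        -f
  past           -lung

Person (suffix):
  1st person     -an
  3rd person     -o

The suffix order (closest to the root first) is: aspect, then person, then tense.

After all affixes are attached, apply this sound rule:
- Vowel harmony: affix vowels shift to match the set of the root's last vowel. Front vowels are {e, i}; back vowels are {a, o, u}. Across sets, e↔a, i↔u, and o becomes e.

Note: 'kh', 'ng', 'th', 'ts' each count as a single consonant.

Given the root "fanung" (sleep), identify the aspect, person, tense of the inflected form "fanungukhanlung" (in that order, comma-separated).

Segment: fanung-ikh-an-lung.
aspect: -ikh → inchoative.
person: -an → 1st person.
tense: -lung → past.

inchoative, 1st person, past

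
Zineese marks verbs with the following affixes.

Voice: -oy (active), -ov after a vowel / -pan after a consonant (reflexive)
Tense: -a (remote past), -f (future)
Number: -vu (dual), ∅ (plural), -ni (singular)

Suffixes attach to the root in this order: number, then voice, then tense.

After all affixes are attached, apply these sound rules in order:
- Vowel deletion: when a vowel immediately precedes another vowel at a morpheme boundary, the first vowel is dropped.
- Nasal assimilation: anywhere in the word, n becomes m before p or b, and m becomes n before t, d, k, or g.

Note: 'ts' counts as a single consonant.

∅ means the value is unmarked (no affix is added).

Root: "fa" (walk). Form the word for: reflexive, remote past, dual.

favova

Attach number dual -vu → favu.
Attach voice reflexive -ov (after vowel 'u') → favuov.
Attach tense remote past -a → favuova.
Apply vowel deletion: favuova → favova.
Nasal assimilation: no change.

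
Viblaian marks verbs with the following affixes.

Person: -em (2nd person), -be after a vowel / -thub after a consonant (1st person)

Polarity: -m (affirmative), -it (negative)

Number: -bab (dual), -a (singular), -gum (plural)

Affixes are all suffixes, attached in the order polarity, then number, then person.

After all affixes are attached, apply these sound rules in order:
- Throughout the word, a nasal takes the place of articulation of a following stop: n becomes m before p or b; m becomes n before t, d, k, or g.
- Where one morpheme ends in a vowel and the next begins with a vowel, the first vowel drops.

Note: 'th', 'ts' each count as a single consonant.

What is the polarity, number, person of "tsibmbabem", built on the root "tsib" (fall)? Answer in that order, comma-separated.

affirmative, dual, 2nd person

Segment: tsib-m-bab-em.
polarity: -m → affirmative.
number: -bab → dual.
person: -em → 2nd person.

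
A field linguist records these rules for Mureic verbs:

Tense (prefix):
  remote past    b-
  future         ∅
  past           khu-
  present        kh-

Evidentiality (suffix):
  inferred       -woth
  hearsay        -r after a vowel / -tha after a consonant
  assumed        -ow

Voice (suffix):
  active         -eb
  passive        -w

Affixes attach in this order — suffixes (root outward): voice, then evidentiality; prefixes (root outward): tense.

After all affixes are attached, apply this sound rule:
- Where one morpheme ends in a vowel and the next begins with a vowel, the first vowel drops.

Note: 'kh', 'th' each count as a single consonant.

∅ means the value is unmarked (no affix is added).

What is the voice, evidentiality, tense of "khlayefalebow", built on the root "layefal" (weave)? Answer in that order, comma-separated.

Segment: kh-layefal-eb-ow.
voice: -eb → active.
evidentiality: -ow → assumed.
tense: kh- → present.

active, assumed, present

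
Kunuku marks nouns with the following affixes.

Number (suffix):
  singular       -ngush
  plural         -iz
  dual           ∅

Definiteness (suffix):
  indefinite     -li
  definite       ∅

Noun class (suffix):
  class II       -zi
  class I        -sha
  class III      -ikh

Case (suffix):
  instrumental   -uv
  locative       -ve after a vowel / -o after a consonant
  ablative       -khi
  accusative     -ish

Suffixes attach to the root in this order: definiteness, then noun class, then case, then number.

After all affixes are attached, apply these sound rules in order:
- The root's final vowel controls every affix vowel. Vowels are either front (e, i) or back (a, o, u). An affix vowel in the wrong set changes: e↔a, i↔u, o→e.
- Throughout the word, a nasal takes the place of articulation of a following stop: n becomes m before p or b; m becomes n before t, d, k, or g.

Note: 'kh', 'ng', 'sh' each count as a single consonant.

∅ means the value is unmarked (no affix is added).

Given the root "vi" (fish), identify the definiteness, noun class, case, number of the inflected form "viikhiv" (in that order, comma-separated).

Segment: vi-ikh-uv.
definiteness: ∅ → definite.
noun class: -ikh → class III.
case: -uv → instrumental.
number: ∅ → dual.

definite, class III, instrumental, dual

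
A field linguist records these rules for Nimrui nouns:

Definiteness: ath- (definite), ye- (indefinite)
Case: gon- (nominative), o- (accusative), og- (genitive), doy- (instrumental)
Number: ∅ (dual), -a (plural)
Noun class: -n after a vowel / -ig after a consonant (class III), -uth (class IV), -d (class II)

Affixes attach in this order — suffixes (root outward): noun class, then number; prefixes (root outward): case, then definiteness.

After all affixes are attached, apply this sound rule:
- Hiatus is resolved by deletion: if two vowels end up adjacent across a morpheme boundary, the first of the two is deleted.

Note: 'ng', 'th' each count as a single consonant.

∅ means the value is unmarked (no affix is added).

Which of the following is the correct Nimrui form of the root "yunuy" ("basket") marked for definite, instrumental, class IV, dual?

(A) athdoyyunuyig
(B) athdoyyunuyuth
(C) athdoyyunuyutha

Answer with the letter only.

B

Attach case instrumental doy- → doyyunuy.
Attach noun class class IV -uth → doyyunuyuth.
Attach definiteness definite ath- → athdoyyunuyuth.
number = dual: zero marking, form stays athdoyyunuyuth.
Vowel deletion: no change.
So the correct form is athdoyyunuyuth, option (B).
(A) athdoyyunuyig is wrong: it uses class III instead of class IV for noun class.
(C) athdoyyunuyutha is wrong: it uses plural instead of dual for number.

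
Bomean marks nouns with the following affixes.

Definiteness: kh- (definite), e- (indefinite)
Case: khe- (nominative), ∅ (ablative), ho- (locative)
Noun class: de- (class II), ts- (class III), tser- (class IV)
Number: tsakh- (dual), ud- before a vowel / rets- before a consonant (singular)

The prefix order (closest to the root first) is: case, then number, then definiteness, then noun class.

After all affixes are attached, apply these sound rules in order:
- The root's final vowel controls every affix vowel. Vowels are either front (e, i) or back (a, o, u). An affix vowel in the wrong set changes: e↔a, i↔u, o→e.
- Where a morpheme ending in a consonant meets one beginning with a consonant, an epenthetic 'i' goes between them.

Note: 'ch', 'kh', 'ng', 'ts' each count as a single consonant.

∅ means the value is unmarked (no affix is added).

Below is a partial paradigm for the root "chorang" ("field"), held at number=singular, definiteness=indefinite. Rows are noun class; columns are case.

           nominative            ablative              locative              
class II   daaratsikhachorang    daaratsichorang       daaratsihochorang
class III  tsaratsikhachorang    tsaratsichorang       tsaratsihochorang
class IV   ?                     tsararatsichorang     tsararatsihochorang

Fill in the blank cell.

tsararatsikhachorang

Attach case nominative khe- → khechorang.
Attach number singular rets- (before consonant 'kh') → retskhechorang.
Attach definiteness indefinite e- → eretskhechorang.
Attach noun class class IV tser- → tsereretskhechorang.
Apply vowel harmony: tsereretskhechorang → tsararatskhachorang.
Apply epenthesis: tsararatskhachorang → tsararatsikhachorang.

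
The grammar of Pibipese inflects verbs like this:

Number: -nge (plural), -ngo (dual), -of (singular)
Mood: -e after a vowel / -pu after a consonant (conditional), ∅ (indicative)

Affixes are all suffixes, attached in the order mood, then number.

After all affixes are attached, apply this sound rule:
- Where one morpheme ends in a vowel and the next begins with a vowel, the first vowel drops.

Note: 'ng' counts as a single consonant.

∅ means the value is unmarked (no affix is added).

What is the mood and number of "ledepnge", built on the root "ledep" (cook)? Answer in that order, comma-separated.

indicative, plural

Segment: ledep-nge.
mood: ∅ → indicative.
number: -nge → plural.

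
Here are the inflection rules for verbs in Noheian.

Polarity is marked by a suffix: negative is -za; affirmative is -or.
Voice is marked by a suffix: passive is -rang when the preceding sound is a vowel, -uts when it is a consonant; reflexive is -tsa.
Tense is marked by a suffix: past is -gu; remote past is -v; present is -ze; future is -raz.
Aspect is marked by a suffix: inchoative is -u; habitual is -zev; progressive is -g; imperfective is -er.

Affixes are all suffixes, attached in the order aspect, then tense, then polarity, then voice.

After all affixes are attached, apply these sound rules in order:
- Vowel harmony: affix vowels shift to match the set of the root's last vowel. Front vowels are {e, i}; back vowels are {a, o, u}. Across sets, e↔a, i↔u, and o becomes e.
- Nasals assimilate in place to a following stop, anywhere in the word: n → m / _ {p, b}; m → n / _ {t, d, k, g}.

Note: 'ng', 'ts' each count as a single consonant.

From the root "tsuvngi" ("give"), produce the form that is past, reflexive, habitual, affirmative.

tsuvngizevgiertse

Attach aspect habitual -zev → tsuvngizev.
Attach tense past -gu → tsuvngizevgu.
Attach polarity affirmative -or → tsuvngizevguor.
Attach voice reflexive -tsa → tsuvngizevguortsa.
Apply vowel harmony: tsuvngizevguortsa → tsuvngizevgiertse.
Nasal assimilation: no change.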